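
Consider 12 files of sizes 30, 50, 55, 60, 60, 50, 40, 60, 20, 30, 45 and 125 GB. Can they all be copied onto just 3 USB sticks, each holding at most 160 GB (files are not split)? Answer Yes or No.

Total = 625 GB; ⌈625/160⌉ = 4.
At least 4 USB sticks are required, but only 3 are allowed.

No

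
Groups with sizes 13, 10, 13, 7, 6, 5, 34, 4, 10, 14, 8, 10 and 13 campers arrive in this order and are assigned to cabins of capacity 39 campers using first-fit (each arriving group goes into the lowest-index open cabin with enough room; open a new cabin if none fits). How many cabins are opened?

  13 → cabin 1 (new)  [load 13/39]
  10 → cabin 1  [load 23/39]
  13 → cabin 1  [load 36/39]
  7 → cabin 2 (new)  [load 7/39]
  6 → cabin 2  [load 13/39]
  5 → cabin 2  [load 18/39]
  34 → cabin 3 (new)  [load 34/39]
  4 → cabin 2  [load 22/39]
  10 → cabin 2  [load 32/39]
  14 → cabin 4 (new)  [load 14/39]
  8 → cabin 4  [load 22/39]
  10 → cabin 4  [load 32/39]
  13 → cabin 5 (new)  [load 13/39]
5 cabins opened.

5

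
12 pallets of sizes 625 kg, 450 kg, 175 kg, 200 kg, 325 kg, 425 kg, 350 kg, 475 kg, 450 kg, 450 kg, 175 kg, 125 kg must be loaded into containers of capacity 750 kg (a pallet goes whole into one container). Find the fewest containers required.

Total = 625 + 475 + 450 + 450 + 450 + 425 + 350 + 325 + 200 + 175 + 175 + 125 = 4225 kg.
Lower bound: ⌈4225/750⌉ = 6 containers.
A packing using 7 containers:
  container 1: 625 + 125 = 750
  container 2: 475 + 200 = 675
  container 3: 450 + 175 = 625
  container 4: 450 + 175 = 625
  container 5: 450 = 450
  container 6: 425 + 325 = 750
  container 7: 350 = 350
No arrangement into 6 containers stays within capacity, so 7 is optimal.

7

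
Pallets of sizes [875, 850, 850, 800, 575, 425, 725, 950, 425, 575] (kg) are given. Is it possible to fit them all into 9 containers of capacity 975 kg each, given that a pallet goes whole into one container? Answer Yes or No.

A valid assignment using 9 containers:
  container 1: 950 = 950
  container 2: 875 = 875
  container 3: 850 = 850
  container 4: 850 = 850
  container 5: 800 = 800
  container 6: 725 = 725
  container 7: 575 = 575
  container 8: 575 = 575
  container 9: 425 + 425 = 850
Every load is within 975 kg, so 9 containers suffice.

Yes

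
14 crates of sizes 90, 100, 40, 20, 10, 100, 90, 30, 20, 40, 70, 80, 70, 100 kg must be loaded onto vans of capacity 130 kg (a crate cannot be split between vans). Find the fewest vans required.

8

Total = 100 + 100 + 100 + 90 + 90 + 80 + 70 + 70 + 40 + 40 + 30 + 20 + 20 + 10 = 860 kg.
Lower bound: ⌈860/130⌉ = 7 vans.
Also, 8 crates each exceed 65 kg, and no two of those can share a van, so at least 8 vans are needed.
A packing using 8 vans:
  van 1: 100 + 30 = 130
  van 2: 100 + 20 + 10 = 130
  van 3: 100 + 20 = 120
  van 4: 90 + 40 = 130
  van 5: 90 + 40 = 130
  van 6: 80 = 80
  van 7: 70 = 70
  van 8: 70 = 70
This matches the lower bound, so 8 is optimal.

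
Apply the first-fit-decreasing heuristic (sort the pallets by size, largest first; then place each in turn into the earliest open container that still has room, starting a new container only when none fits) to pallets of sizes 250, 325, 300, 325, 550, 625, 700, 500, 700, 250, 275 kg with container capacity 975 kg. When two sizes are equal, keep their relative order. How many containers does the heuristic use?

Sorted descending: 700, 700, 625, 550, 500, 325, 325, 300, 275, 250, 250.
  700 → container 1 (new)  [load 700/975]
  700 → container 2 (new)  [load 700/975]
  625 → container 3 (new)  [load 625/975]
  550 → container 4 (new)  [load 550/975]
  500 → container 5 (new)  [load 500/975]
  325 → container 3  [load 950/975]
  325 → container 4  [load 875/975]
  300 → container 5  [load 800/975]
  275 → container 1  [load 975/975]
  250 → container 2  [load 950/975]
  250 → container 6 (new)  [load 250/975]
6 containers opened.

6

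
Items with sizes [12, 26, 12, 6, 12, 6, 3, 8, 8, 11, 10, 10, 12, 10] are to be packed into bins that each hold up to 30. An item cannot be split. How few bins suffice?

Total = 26 + 12 + 12 + 12 + 12 + 11 + 10 + 10 + 10 + 8 + 8 + 6 + 6 + 3 = 146.
Lower bound: ⌈146/30⌉ = 5 bins.
A packing using 5 bins:
  bin 1: 26 + 3 = 29
  bin 2: 12 + 12 + 6 = 30
  bin 3: 12 + 12 + 6 = 30
  bin 4: 11 + 10 + 8 = 29
  bin 5: 10 + 10 + 8 = 28
This matches the lower bound, so 5 is optimal.

5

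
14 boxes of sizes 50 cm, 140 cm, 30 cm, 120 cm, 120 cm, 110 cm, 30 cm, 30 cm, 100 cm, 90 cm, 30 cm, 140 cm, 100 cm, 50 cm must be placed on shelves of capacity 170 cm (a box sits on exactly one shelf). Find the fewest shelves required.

8

Total = 140 + 140 + 120 + 120 + 110 + 100 + 100 + 90 + 50 + 50 + 30 + 30 + 30 + 30 = 1140 cm.
Lower bound: ⌈1140/170⌉ = 7 shelves.
Also, 8 boxes each exceed 85 cm, and no two of those can share a shelf, so at least 8 shelves are needed.
A packing using 8 shelves:
  shelf 1: 140 + 30 = 170
  shelf 2: 140 + 30 = 170
  shelf 3: 120 + 50 = 170
  shelf 4: 120 + 50 = 170
  shelf 5: 110 + 30 + 30 = 170
  shelf 6: 100 = 100
  shelf 7: 100 = 100
  shelf 8: 90 = 90
This matches the lower bound, so 8 is optimal.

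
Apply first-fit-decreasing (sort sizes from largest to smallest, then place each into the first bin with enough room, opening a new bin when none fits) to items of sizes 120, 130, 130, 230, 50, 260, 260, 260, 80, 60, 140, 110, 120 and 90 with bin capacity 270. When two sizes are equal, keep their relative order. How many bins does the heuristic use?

Sorted descending: 260, 260, 260, 230, 140, 130, 130, 120, 120, 110, 90, 80, 60, 50.
  260 → bin 1 (new)  [load 260/270]
  260 → bin 2 (new)  [load 260/270]
  260 → bin 3 (new)  [load 260/270]
  230 → bin 4 (new)  [load 230/270]
  140 → bin 5 (new)  [load 140/270]
  130 → bin 5  [load 270/270]
  130 → bin 6 (new)  [load 130/270]
  120 → bin 6  [load 250/270]
  120 → bin 7 (new)  [load 120/270]
  110 → bin 7  [load 230/270]
  90 → bin 8 (new)  [load 90/270]
  80 → bin 8  [load 170/270]
  60 → bin 8  [load 230/270]
  50 → bin 9 (new)  [load 50/270]
9 bins opened.

9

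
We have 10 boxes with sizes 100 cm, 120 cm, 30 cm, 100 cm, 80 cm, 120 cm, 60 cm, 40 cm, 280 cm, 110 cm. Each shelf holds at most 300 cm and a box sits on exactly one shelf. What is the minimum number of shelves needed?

4

Total = 280 + 120 + 120 + 110 + 100 + 100 + 80 + 60 + 40 + 30 = 1040 cm.
Lower bound: ⌈1040/300⌉ = 4 shelves.
A packing using 4 shelves:
  shelf 1: 280 = 280
  shelf 2: 120 + 120 + 60 = 300
  shelf 3: 110 + 100 + 80 = 290
  shelf 4: 100 + 40 + 30 = 170
This matches the lower bound, so 4 is optimal.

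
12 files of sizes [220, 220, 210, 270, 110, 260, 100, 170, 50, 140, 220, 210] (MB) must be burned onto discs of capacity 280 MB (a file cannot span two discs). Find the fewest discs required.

9

Total = 270 + 260 + 220 + 220 + 220 + 210 + 210 + 170 + 140 + 110 + 100 + 50 = 2180 MB.
Lower bound: ⌈2180/280⌉ = 8 discs.
A packing using 9 discs:
  disc 1: 270 = 270
  disc 2: 260 = 260
  disc 3: 220 + 50 = 270
  disc 4: 220 = 220
  disc 5: 220 = 220
  disc 6: 210 = 210
  disc 7: 210 = 210
  disc 8: 170 + 110 = 280
  disc 9: 140 + 100 = 240
No arrangement into 8 discs stays within capacity, so 9 is optimal.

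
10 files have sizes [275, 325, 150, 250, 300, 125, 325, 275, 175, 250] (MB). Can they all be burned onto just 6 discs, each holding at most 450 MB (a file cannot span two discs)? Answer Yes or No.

No

Total = 2450 MB; ⌈2450/450⌉ = 6.
7 files each exceed half the capacity and cannot share a disc, forcing at least 7 discs.
At least 7 discs are required, but only 6 are allowed.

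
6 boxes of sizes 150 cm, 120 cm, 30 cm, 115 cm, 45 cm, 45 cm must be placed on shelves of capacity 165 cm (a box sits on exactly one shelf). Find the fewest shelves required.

4

Total = 150 + 120 + 115 + 45 + 45 + 30 = 505 cm.
Lower bound: ⌈505/165⌉ = 4 shelves.
A packing using 4 shelves:
  shelf 1: 150 = 150
  shelf 2: 120 + 45 = 165
  shelf 3: 115 + 45 = 160
  shelf 4: 30 = 30
This matches the lower bound, so 4 is optimal.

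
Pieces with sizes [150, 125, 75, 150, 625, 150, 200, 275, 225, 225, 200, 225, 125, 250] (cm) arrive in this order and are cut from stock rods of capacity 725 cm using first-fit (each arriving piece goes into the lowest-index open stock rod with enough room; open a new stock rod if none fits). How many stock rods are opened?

  150 → stock rod 1 (new)  [load 150/725]
  125 → stock rod 1  [load 275/725]
  75 → stock rod 1  [load 350/725]
  150 → stock rod 1  [load 500/725]
  625 → stock rod 2 (new)  [load 625/725]
  150 → stock rod 1  [load 650/725]
  200 → stock rod 3 (new)  [load 200/725]
  275 → stock rod 3  [load 475/725]
  225 → stock rod 3  [load 700/725]
  225 → stock rod 4 (new)  [load 225/725]
  200 → stock rod 4  [load 425/725]
  225 → stock rod 4  [load 650/725]
  125 → stock rod 5 (new)  [load 125/725]
  250 → stock rod 5  [load 375/725]
5 stock rods opened.

5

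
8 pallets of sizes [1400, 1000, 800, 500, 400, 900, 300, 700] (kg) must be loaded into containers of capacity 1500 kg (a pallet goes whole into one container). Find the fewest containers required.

Total = 1400 + 1000 + 900 + 800 + 700 + 500 + 400 + 300 = 6000 kg.
Lower bound: ⌈6000/1500⌉ = 4 containers.
A packing using 5 containers:
  container 1: 1400 = 1400
  container 2: 1000 + 500 = 1500
  container 3: 900 + 400 = 1300
  container 4: 800 + 700 = 1500
  container 5: 300 = 300
No arrangement into 4 containers stays within capacity, so 5 is optimal.

5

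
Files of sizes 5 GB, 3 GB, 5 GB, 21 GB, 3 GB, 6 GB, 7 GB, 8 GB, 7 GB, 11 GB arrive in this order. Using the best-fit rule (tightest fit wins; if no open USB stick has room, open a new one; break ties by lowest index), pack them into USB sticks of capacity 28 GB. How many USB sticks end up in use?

3

  5 → USB stick 1 (new)  [load 5/28]
  3 → USB stick 1  [load 8/28]
  5 → USB stick 1  [load 13/28]
  21 → USB stick 2 (new)  [load 21/28]
  3 → USB stick 2  [load 24/28]
  6 → USB stick 1  [load 19/28]
  7 → USB stick 1  [load 26/28]
  8 → USB stick 3 (new)  [load 8/28]
  7 → USB stick 3  [load 15/28]
  11 → USB stick 3  [load 26/28]
3 USB sticks opened.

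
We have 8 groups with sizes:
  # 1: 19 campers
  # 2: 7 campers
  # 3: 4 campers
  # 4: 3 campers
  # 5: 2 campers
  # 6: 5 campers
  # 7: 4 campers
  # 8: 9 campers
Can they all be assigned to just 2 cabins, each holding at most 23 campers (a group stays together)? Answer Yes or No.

No

Total = 53 campers; ⌈53/23⌉ = 3.
At least 3 cabins are required, but only 2 are allowed.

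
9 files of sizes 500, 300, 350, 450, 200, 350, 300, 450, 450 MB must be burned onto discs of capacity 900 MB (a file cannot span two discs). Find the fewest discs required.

Total = 500 + 450 + 450 + 450 + 350 + 350 + 300 + 300 + 200 = 3350 MB.
Lower bound: ⌈3350/900⌉ = 4 discs.
A packing using 4 discs:
  disc 1: 500 + 350 = 850
  disc 2: 450 + 450 = 900
  disc 3: 450 + 350 = 800
  disc 4: 300 + 300 + 200 = 800
This matches the lower bound, so 4 is optimal.

4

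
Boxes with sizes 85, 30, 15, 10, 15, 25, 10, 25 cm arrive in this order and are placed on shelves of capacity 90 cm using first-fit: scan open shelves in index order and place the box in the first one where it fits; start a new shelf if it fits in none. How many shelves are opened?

3

  85 → shelf 1 (new)  [load 85/90]
  30 → shelf 2 (new)  [load 30/90]
  15 → shelf 2  [load 45/90]
  10 → shelf 2  [load 55/90]
  15 → shelf 2  [load 70/90]
  25 → shelf 3 (new)  [load 25/90]
  10 → shelf 2  [load 80/90]
  25 → shelf 3  [load 50/90]
3 shelves opened.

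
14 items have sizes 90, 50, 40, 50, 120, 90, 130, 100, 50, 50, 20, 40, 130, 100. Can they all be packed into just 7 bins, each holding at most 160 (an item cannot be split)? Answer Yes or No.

Total = 1060; ⌈1060/160⌉ = 7.
The bound of 7 does not rule out 7, but exhaustive search shows no assignment into 7 bins of capacity 160 exists — the minimum is 8.

No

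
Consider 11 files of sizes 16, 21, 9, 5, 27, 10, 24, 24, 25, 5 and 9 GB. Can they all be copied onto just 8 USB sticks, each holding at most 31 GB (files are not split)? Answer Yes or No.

A valid assignment using 7 USB sticks:
  USB stick 1: 27 = 27
  USB stick 2: 25 + 5 = 30
  USB stick 3: 24 + 5 = 29
  USB stick 4: 24 = 24
  USB stick 5: 21 + 10 = 31
  USB stick 6: 16 + 9 = 25
  USB stick 7: 9 = 9
That uses only 7 ≤ 8, so 8 USB sticks are enough.

Yes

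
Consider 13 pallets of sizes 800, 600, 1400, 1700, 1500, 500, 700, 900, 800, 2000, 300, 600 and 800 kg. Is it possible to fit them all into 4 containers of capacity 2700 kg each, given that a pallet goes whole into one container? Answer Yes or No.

Total = 12600 kg; ⌈12600/2700⌉ = 5.
At least 5 containers are required, but only 4 are allowed.

No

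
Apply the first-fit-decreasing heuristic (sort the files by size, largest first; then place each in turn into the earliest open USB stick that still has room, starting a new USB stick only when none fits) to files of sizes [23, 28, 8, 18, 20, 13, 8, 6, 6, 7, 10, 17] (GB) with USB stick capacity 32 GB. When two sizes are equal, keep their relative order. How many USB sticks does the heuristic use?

6

Sorted descending: 28, 23, 20, 18, 17, 13, 10, 8, 8, 7, 6, 6.
  28 → USB stick 1 (new)  [load 28/32]
  23 → USB stick 2 (new)  [load 23/32]
  20 → USB stick 3 (new)  [load 20/32]
  18 → USB stick 4 (new)  [load 18/32]
  17 → USB stick 5 (new)  [load 17/32]
  13 → USB stick 4  [load 31/32]
  10 → USB stick 3  [load 30/32]
  8 → USB stick 2  [load 31/32]
  8 → USB stick 5  [load 25/32]
  7 → USB stick 5  [load 32/32]
  6 → USB stick 6 (new)  [load 6/32]
  6 → USB stick 6  [load 12/32]
6 USB sticks opened.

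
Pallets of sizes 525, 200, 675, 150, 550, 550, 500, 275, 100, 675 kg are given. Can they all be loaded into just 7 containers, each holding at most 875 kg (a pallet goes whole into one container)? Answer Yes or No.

A valid assignment using 6 containers:
  container 1: 675 + 200 = 875
  container 2: 675 + 150 = 825
  container 3: 550 + 275 = 825
  container 4: 550 + 100 = 650
  container 5: 525 = 525
  container 6: 500 = 500
That uses only 6 ≤ 7, so 7 containers are enough.

Yes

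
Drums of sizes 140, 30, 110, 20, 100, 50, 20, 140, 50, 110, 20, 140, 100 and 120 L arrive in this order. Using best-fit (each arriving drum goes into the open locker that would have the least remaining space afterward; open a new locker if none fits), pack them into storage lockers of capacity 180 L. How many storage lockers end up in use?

  140 → locker 1 (new)  [load 140/180]
  30 → locker 1  [load 170/180]
  110 → locker 2 (new)  [load 110/180]
  20 → locker 2  [load 130/180]
  100 → locker 3 (new)  [load 100/180]
  50 → locker 2  [load 180/180]
  20 → locker 3  [load 120/180]
  140 → locker 4 (new)  [load 140/180]
  50 → locker 3  [load 170/180]
  110 → locker 5 (new)  [load 110/180]
  20 → locker 4  [load 160/180]
  140 → locker 6 (new)  [load 140/180]
  100 → locker 7 (new)  [load 100/180]
  120 → locker 8 (new)  [load 120/180]
8 storage lockers opened.

8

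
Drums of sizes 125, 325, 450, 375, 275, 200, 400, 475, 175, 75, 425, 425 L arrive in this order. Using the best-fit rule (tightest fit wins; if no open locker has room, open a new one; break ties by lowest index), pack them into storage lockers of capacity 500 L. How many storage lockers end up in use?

  125 → locker 1 (new)  [load 125/500]
  325 → locker 1  [load 450/500]
  450 → locker 2 (new)  [load 450/500]
  375 → locker 3 (new)  [load 375/500]
  275 → locker 4 (new)  [load 275/500]
  200 → locker 4  [load 475/500]
  400 → locker 5 (new)  [load 400/500]
  475 → locker 6 (new)  [load 475/500]
  175 → locker 7 (new)  [load 175/500]
  75 → locker 5  [load 475/500]
  425 → locker 8 (new)  [load 425/500]
  425 → locker 9 (new)  [load 425/500]
9 storage lockers opened.

9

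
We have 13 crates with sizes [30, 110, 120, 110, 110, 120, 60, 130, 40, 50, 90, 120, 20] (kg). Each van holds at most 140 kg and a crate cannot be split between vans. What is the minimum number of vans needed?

Total = 130 + 120 + 120 + 120 + 110 + 110 + 110 + 90 + 60 + 50 + 40 + 30 + 20 = 1110 kg.
Lower bound: ⌈1110/140⌉ = 8 vans.
A packing using 9 vans:
  van 1: 130 = 130
  van 2: 120 + 20 = 140
  van 3: 120 = 120
  van 4: 120 = 120
  van 5: 110 + 30 = 140
  van 6: 110 = 110
  van 7: 110 = 110
  van 8: 90 + 50 = 140
  van 9: 60 + 40 = 100
No arrangement into 8 vans stays within capacity, so 9 is optimal.

9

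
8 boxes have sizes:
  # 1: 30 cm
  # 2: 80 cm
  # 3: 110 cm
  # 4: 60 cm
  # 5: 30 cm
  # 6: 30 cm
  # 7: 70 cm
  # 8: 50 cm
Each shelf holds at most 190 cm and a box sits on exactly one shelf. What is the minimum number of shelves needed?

3

Total = 110 + 80 + 70 + 60 + 50 + 30 + 30 + 30 = 460 cm.
Lower bound: ⌈460/190⌉ = 3 shelves.
A packing using 3 shelves:
  shelf 1: 110 + 80 = 190
  shelf 2: 70 + 60 + 50 = 180
  shelf 3: 30 + 30 + 30 = 90
This matches the lower bound, so 3 is optimal.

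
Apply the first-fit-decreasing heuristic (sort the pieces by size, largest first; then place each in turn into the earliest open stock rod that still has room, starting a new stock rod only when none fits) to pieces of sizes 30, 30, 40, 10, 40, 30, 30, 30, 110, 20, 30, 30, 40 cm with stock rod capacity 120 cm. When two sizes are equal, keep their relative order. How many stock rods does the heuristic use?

Sorted descending: 110, 40, 40, 40, 30, 30, 30, 30, 30, 30, 30, 20, 10.
  110 → stock rod 1 (new)  [load 110/120]
  40 → stock rod 2 (new)  [load 40/120]
  40 → stock rod 2  [load 80/120]
  40 → stock rod 2  [load 120/120]
  30 → stock rod 3 (new)  [load 30/120]
  30 → stock rod 3  [load 60/120]
  30 → stock rod 3  [load 90/120]
  30 → stock rod 3  [load 120/120]
  30 → stock rod 4 (new)  [load 30/120]
  30 → stock rod 4  [load 60/120]
  30 → stock rod 4  [load 90/120]
  20 → stock rod 4  [load 110/120]
  10 → stock rod 1  [load 120/120]
4 stock rods opened.

4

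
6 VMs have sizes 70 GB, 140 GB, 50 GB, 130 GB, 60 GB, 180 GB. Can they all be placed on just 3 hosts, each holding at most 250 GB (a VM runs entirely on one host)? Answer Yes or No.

A valid assignment using 3 hosts:
  host 1: 180 + 70 = 250
  host 2: 140 + 60 + 50 = 250
  host 3: 130 = 130
Every load is within 250 GB, so 3 hosts suffice.

Yes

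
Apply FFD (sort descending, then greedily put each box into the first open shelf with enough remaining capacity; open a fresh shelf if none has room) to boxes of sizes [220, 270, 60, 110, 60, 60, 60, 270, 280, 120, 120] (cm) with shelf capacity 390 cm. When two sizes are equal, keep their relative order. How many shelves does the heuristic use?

5

Sorted descending: 280, 270, 270, 220, 120, 120, 110, 60, 60, 60, 60.
  280 → shelf 1 (new)  [load 280/390]
  270 → shelf 2 (new)  [load 270/390]
  270 → shelf 3 (new)  [load 270/390]
  220 → shelf 4 (new)  [load 220/390]
  120 → shelf 2  [load 390/390]
  120 → shelf 3  [load 390/390]
  110 → shelf 1  [load 390/390]
  60 → shelf 4  [load 280/390]
  60 → shelf 4  [load 340/390]
  60 → shelf 5 (new)  [load 60/390]
  60 → shelf 5  [load 120/390]
5 shelves opened.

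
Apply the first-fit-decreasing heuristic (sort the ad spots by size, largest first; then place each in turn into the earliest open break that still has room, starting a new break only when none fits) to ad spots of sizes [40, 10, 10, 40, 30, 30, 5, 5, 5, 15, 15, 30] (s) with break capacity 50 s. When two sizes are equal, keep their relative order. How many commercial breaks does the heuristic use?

Sorted descending: 40, 40, 30, 30, 30, 15, 15, 10, 10, 5, 5, 5.
  40 → break 1 (new)  [load 40/50]
  40 → break 2 (new)  [load 40/50]
  30 → break 3 (new)  [load 30/50]
  30 → break 4 (new)  [load 30/50]
  30 → break 5 (new)  [load 30/50]
  15 → break 3  [load 45/50]
  15 → break 4  [load 45/50]
  10 → break 1  [load 50/50]
  10 → break 2  [load 50/50]
  5 → break 3  [load 50/50]
  5 → break 4  [load 50/50]
  5 → break 5  [load 35/50]
5 commercial breaks opened.

5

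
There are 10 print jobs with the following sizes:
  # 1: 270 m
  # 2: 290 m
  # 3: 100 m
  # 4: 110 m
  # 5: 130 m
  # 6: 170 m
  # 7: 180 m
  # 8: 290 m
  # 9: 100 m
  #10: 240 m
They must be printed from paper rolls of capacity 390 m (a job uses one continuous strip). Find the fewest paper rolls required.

Total = 290 + 290 + 270 + 240 + 180 + 170 + 130 + 110 + 100 + 100 = 1880 m.
Lower bound: ⌈1880/390⌉ = 5 paper rolls.
A packing using 5 paper rolls:
  roll 1: 290 + 100 = 390
  roll 2: 290 + 100 = 390
  roll 3: 270 + 110 = 380
  roll 4: 240 + 130 = 370
  roll 5: 180 + 170 = 350
This matches the lower bound, so 5 is optimal.

5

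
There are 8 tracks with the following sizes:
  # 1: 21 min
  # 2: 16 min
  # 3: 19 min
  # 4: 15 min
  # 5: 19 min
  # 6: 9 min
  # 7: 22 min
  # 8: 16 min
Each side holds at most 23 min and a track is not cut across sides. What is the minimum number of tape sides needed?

8

Total = 22 + 21 + 19 + 19 + 16 + 16 + 15 + 9 = 137 min.
Lower bound: ⌈137/23⌉ = 6 tape sides.
Also, 7 tracks each exceed 23/2 min, and no two of those can share a side, so at least 7 tape sides are needed.
A packing using 8 tape sides:
  side 1: 22 = 22
  side 2: 21 = 21
  side 3: 19 = 19
  side 4: 19 = 19
  side 5: 16 = 16
  side 6: 16 = 16
  side 7: 15 = 15
  side 8: 9 = 9
No arrangement into 7 tape sides stays within capacity, so 8 is optimal.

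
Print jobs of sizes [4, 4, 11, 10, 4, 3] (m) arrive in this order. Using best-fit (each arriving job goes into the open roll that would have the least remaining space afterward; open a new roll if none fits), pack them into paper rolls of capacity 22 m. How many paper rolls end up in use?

2

  4 → roll 1 (new)  [load 4/22]
  4 → roll 1  [load 8/22]
  11 → roll 1  [load 19/22]
  10 → roll 2 (new)  [load 10/22]
  4 → roll 2  [load 14/22]
  3 → roll 1  [load 22/22]
2 paper rolls opened.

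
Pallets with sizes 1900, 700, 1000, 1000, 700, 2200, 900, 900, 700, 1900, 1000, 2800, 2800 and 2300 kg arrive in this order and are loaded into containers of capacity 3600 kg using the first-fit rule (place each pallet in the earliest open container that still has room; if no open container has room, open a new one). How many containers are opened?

  1900 → container 1 (new)  [load 1900/3600]
  700 → container 1  [load 2600/3600]
  1000 → container 1  [load 3600/3600]
  1000 → container 2 (new)  [load 1000/3600]
  700 → container 2  [load 1700/3600]
  2200 → container 3 (new)  [load 2200/3600]
  900 → container 2  [load 2600/3600]
  900 → container 2  [load 3500/3600]
  700 → container 3  [load 2900/3600]
  1900 → container 4 (new)  [load 1900/3600]
  1000 → container 4  [load 2900/3600]
  2800 → container 5 (new)  [load 2800/3600]
  2800 → container 6 (new)  [load 2800/3600]
  2300 → container 7 (new)  [load 2300/3600]
7 containers opened.

7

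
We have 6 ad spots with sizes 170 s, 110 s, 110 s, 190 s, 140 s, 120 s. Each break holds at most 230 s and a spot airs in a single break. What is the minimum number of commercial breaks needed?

5

Total = 190 + 170 + 140 + 120 + 110 + 110 = 840 s.
Lower bound: ⌈840/230⌉ = 4 commercial breaks.
A packing using 5 commercial breaks:
  break 1: 190 = 190
  break 2: 170 = 170
  break 3: 140 = 140
  break 4: 120 + 110 = 230
  break 5: 110 = 110
No arrangement into 4 commercial breaks stays within capacity, so 5 is optimal.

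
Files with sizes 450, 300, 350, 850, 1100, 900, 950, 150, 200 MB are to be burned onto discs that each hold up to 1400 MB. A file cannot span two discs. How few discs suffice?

Total = 1100 + 950 + 900 + 850 + 450 + 350 + 300 + 200 + 150 = 5250 MB.
Lower bound: ⌈5250/1400⌉ = 4 discs.
A packing using 4 discs:
  disc 1: 1100 + 300 = 1400
  disc 2: 950 + 450 = 1400
  disc 3: 900 + 350 + 150 = 1400
  disc 4: 850 + 200 = 1050
This matches the lower bound, so 4 is optimal.

4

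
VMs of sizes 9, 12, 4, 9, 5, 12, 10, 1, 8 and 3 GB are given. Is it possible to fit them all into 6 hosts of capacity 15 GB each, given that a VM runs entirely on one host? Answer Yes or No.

A valid assignment using 6 hosts:
  host 1: 12 + 3 = 15
  host 2: 12 + 1 = 13
  host 3: 10 + 5 = 15
  host 4: 9 + 4 = 13
  host 5: 9 = 9
  host 6: 8 = 8
Every load is within 15 GB, so 6 hosts suffice.

Yes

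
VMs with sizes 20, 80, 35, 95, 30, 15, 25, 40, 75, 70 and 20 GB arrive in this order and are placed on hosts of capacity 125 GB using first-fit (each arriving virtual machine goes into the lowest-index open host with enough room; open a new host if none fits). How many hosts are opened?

  20 → host 1 (new)  [load 20/125]
  80 → host 1  [load 100/125]
  35 → host 2 (new)  [load 35/125]
  95 → host 3 (new)  [load 95/125]
  30 → host 2  [load 65/125]
  15 → host 1  [load 115/125]
  25 → host 2  [load 90/125]
  40 → host 4 (new)  [load 40/125]
  75 → host 4  [load 115/125]
  70 → host 5 (new)  [load 70/125]
  20 → host 2  [load 110/125]
5 hosts opened.

5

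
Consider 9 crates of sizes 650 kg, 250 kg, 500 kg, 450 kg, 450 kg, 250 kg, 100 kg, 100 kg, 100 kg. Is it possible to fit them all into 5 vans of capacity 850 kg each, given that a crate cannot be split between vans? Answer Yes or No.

Yes

A valid assignment using 4 vans:
  van 1: 650 + 100 + 100 = 850
  van 2: 500 + 250 + 100 = 850
  van 3: 450 + 250 = 700
  van 4: 450 = 450
That uses only 4 ≤ 5, so 5 vans are enough.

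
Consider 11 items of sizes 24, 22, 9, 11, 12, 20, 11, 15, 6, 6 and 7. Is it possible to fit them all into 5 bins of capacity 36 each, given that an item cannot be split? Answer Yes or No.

A valid assignment using 5 bins:
  bin 1: 24 + 12 = 36
  bin 2: 22 + 11 = 33
  bin 3: 20 + 15 = 35
  bin 4: 11 + 9 + 7 + 6 = 33
  bin 5: 6 = 6
Every load is within 36, so 5 bins suffice.

Yes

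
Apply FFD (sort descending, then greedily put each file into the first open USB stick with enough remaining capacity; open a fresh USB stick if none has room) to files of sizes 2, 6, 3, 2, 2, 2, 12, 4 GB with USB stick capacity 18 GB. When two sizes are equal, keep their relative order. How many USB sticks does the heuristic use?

Sorted descending: 12, 6, 4, 3, 2, 2, 2, 2.
  12 → USB stick 1 (new)  [load 12/18]
  6 → USB stick 1  [load 18/18]
  4 → USB stick 2 (new)  [load 4/18]
  3 → USB stick 2  [load 7/18]
  2 → USB stick 2  [load 9/18]
  2 → USB stick 2  [load 11/18]
  2 → USB stick 2  [load 13/18]
  2 → USB stick 2  [load 15/18]
2 USB sticks opened.

2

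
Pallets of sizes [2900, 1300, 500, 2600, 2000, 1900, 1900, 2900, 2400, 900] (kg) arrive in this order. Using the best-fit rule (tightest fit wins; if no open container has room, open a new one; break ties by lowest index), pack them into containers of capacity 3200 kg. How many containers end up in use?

  2900 → container 1 (new)  [load 2900/3200]
  1300 → container 2 (new)  [load 1300/3200]
  500 → container 2  [load 1800/3200]
  2600 → container 3 (new)  [load 2600/3200]
  2000 → container 4 (new)  [load 2000/3200]
  1900 → container 5 (new)  [load 1900/3200]
  1900 → container 6 (new)  [load 1900/3200]
  2900 → container 7 (new)  [load 2900/3200]
  2400 → container 8 (new)  [load 2400/3200]
  900 → container 4  [load 2900/3200]
8 containers opened.

8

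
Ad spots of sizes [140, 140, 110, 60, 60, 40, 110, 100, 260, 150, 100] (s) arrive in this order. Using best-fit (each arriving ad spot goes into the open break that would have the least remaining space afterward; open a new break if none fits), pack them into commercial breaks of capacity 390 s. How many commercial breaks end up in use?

  140 → break 1 (new)  [load 140/390]
  140 → break 1  [load 280/390]
  110 → break 1  [load 390/390]
  60 → break 2 (new)  [load 60/390]
  60 → break 2  [load 120/390]
  40 → break 2  [load 160/390]
  110 → break 2  [load 270/390]
  100 → break 2  [load 370/390]
  260 → break 3 (new)  [load 260/390]
  150 → break 4 (new)  [load 150/390]
  100 → break 3  [load 360/390]
4 commercial breaks opened.

4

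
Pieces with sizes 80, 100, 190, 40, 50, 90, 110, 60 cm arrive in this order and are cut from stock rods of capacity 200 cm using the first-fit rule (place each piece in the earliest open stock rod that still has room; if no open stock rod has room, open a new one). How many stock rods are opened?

  80 → stock rod 1 (new)  [load 80/200]
  100 → stock rod 1  [load 180/200]
  190 → stock rod 2 (new)  [load 190/200]
  40 → stock rod 3 (new)  [load 40/200]
  50 → stock rod 3  [load 90/200]
  90 → stock rod 3  [load 180/200]
  110 → stock rod 4 (new)  [load 110/200]
  60 → stock rod 4  [load 170/200]
4 stock rods opened.

4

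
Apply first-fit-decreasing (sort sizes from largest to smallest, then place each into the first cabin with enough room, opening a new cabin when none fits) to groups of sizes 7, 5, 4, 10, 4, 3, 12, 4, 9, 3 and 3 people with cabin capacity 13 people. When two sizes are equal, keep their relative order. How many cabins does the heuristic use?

Sorted descending: 12, 10, 9, 7, 5, 4, 4, 4, 3, 3, 3.
  12 → cabin 1 (new)  [load 12/13]
  10 → cabin 2 (new)  [load 10/13]
  9 → cabin 3 (new)  [load 9/13]
  7 → cabin 4 (new)  [load 7/13]
  5 → cabin 4  [load 12/13]
  4 → cabin 3  [load 13/13]
  4 → cabin 5 (new)  [load 4/13]
  4 → cabin 5  [load 8/13]
  3 → cabin 2  [load 13/13]
  3 → cabin 5  [load 11/13]
  3 → cabin 6 (new)  [load 3/13]
6 cabins opened.

6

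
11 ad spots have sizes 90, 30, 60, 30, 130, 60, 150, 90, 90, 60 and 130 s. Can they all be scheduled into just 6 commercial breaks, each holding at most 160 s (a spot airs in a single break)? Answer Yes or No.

Yes

A valid assignment using 6 commercial breaks:
  break 1: 150 = 150
  break 2: 130 + 30 = 160
  break 3: 130 + 30 = 160
  break 4: 90 + 60 = 150
  break 5: 90 + 60 = 150
  break 6: 90 + 60 = 150
Every load is within 160 s, so 6 commercial breaks suffice.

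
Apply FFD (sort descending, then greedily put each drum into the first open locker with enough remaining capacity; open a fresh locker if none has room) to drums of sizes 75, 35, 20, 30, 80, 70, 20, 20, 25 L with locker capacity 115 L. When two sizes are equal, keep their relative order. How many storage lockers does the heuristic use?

4

Sorted descending: 80, 75, 70, 35, 30, 25, 20, 20, 20.
  80 → locker 1 (new)  [load 80/115]
  75 → locker 2 (new)  [load 75/115]
  70 → locker 3 (new)  [load 70/115]
  35 → locker 1  [load 115/115]
  30 → locker 2  [load 105/115]
  25 → locker 3  [load 95/115]
  20 → locker 3  [load 115/115]
  20 → locker 4 (new)  [load 20/115]
  20 → locker 4  [load 40/115]
4 storage lockers opened.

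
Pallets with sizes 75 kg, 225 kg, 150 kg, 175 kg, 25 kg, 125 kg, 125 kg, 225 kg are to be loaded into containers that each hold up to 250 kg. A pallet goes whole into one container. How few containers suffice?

5

Total = 225 + 225 + 175 + 150 + 125 + 125 + 75 + 25 = 1125 kg.
Lower bound: ⌈1125/250⌉ = 5 containers.
A packing using 5 containers:
  container 1: 225 + 25 = 250
  container 2: 225 = 225
  container 3: 175 + 75 = 250
  container 4: 150 = 150
  container 5: 125 + 125 = 250
This matches the lower bound, so 5 is optimal.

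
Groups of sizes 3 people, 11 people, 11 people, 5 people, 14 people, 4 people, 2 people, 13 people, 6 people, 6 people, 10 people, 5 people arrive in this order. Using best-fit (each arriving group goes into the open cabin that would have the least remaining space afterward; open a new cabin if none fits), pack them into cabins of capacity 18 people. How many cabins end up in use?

  3 → cabin 1 (new)  [load 3/18]
  11 → cabin 1  [load 14/18]
  11 → cabin 2 (new)  [load 11/18]
  5 → cabin 2  [load 16/18]
  14 → cabin 3 (new)  [load 14/18]
  4 → cabin 1  [load 18/18]
  2 → cabin 2  [load 18/18]
  13 → cabin 4 (new)  [load 13/18]
  6 → cabin 5 (new)  [load 6/18]
  6 → cabin 5  [load 12/18]
  10 → cabin 6 (new)  [load 10/18]
  5 → cabin 4  [load 18/18]
6 cabins opened.

6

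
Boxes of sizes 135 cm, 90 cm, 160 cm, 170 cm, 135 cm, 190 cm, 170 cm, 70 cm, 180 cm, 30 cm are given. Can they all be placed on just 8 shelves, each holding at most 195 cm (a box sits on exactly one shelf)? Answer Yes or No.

Yes

A valid assignment using 8 shelves:
  shelf 1: 190 = 190
  shelf 2: 180 = 180
  shelf 3: 170 = 170
  shelf 4: 170 = 170
  shelf 5: 160 + 30 = 190
  shelf 6: 135 = 135
  shelf 7: 135 = 135
  shelf 8: 90 + 70 = 160
Every load is within 195 cm, so 8 shelves suffice.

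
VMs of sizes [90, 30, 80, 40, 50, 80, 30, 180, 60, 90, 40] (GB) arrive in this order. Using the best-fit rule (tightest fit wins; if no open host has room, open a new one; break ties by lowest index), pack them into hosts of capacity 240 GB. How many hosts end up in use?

  90 → host 1 (new)  [load 90/240]
  30 → host 1  [load 120/240]
  80 → host 1  [load 200/240]
  40 → host 1  [load 240/240]
  50 → host 2 (new)  [load 50/240]
  80 → host 2  [load 130/240]
  30 → host 2  [load 160/240]
  180 → host 3 (new)  [load 180/240]
  60 → host 3  [load 240/240]
  90 → host 4 (new)  [load 90/240]
  40 → host 2  [load 200/240]
4 hosts opened.

4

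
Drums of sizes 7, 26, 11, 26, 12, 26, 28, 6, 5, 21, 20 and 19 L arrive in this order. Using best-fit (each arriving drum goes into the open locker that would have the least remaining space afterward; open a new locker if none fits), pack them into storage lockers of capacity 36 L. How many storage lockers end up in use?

8

  7 → locker 1 (new)  [load 7/36]
  26 → locker 1  [load 33/36]
  11 → locker 2 (new)  [load 11/36]
  26 → locker 3 (new)  [load 26/36]
  12 → locker 2  [load 23/36]
  26 → locker 4 (new)  [load 26/36]
  28 → locker 5 (new)  [load 28/36]
  6 → locker 5  [load 34/36]
  5 → locker 3  [load 31/36]
  21 → locker 6 (new)  [load 21/36]
  20 → locker 7 (new)  [load 20/36]
  19 → locker 8 (new)  [load 19/36]
8 storage lockers opened.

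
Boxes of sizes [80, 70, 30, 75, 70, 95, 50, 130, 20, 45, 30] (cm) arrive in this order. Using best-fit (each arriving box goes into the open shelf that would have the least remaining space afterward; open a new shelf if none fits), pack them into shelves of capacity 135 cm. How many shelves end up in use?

6

  80 → shelf 1 (new)  [load 80/135]
  70 → shelf 2 (new)  [load 70/135]
  30 → shelf 1  [load 110/135]
  75 → shelf 3 (new)  [load 75/135]
  70 → shelf 4 (new)  [load 70/135]
  95 → shelf 5 (new)  [load 95/135]
  50 → shelf 3  [load 125/135]
  130 → shelf 6 (new)  [load 130/135]
  20 → shelf 1  [load 130/135]
  45 → shelf 2  [load 115/135]
  30 → shelf 5  [load 125/135]
6 shelves opened.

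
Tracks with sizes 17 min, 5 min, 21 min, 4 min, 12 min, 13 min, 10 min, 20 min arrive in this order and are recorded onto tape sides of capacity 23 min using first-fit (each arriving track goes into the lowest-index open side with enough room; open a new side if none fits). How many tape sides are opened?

5

  17 → side 1 (new)  [load 17/23]
  5 → side 1  [load 22/23]
  21 → side 2 (new)  [load 21/23]
  4 → side 3 (new)  [load 4/23]
  12 → side 3  [load 16/23]
  13 → side 4 (new)  [load 13/23]
  10 → side 4  [load 23/23]
  20 → side 5 (new)  [load 20/23]
5 tape sides opened.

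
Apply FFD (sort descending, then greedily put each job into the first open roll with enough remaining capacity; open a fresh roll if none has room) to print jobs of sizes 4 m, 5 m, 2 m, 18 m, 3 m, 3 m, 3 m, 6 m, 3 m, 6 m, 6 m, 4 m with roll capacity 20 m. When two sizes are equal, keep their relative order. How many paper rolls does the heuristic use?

4

Sorted descending: 18, 6, 6, 6, 5, 4, 4, 3, 3, 3, 3, 2.
  18 → roll 1 (new)  [load 18/20]
  6 → roll 2 (new)  [load 6/20]
  6 → roll 2  [load 12/20]
  6 → roll 2  [load 18/20]
  5 → roll 3 (new)  [load 5/20]
  4 → roll 3  [load 9/20]
  4 → roll 3  [load 13/20]
  3 → roll 3  [load 16/20]
  3 → roll 3  [load 19/20]
  3 → roll 4 (new)  [load 3/20]
  3 → roll 4  [load 6/20]
  2 → roll 1  [load 20/20]
4 paper rolls opened.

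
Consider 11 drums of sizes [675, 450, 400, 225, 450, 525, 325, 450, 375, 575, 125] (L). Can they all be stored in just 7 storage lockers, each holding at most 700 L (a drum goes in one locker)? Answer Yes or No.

Total = 4575 L; ⌈4575/700⌉ = 7.
8 drums each exceed half the capacity and cannot share a locker, forcing at least 8 storage lockers.
At least 8 storage lockers are required, but only 7 are allowed.

No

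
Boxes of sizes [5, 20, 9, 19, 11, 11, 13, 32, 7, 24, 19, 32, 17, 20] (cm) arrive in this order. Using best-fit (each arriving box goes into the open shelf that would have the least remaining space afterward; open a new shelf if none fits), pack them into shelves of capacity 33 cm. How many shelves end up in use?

  5 → shelf 1 (new)  [load 5/33]
  20 → shelf 1  [load 25/33]
  9 → shelf 2 (new)  [load 9/33]
  19 → shelf 2  [load 28/33]
  11 → shelf 3 (new)  [load 11/33]
  11 → shelf 3  [load 22/33]
  13 → shelf 4 (new)  [load 13/33]
  32 → shelf 5 (new)  [load 32/33]
  7 → shelf 1  [load 32/33]
  24 → shelf 6 (new)  [load 24/33]
  19 → shelf 4  [load 32/33]
  32 → shelf 7 (new)  [load 32/33]
  17 → shelf 8 (new)  [load 17/33]
  20 → shelf 9 (new)  [load 20/33]
9 shelves opened.

9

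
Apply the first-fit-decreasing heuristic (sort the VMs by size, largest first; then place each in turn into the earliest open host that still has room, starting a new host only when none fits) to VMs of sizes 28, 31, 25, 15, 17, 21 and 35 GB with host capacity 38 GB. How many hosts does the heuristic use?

Sorted descending: 35, 31, 28, 25, 21, 17, 15.
  35 → host 1 (new)  [load 35/38]
  31 → host 2 (new)  [load 31/38]
  28 → host 3 (new)  [load 28/38]
  25 → host 4 (new)  [load 25/38]
  21 → host 5 (new)  [load 21/38]
  17 → host 5  [load 38/38]
  15 → host 6 (new)  [load 15/38]
6 hosts opened.

6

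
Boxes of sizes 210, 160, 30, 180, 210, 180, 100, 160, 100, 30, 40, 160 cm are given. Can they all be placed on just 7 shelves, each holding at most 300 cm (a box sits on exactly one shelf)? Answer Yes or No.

Yes

A valid assignment using 7 shelves:
  shelf 1: 210 + 40 + 30 = 280
  shelf 2: 210 + 30 = 240
  shelf 3: 180 + 100 = 280
  shelf 4: 180 + 100 = 280
  shelf 5: 160 = 160
  shelf 6: 160 = 160
  shelf 7: 160 = 160
Every load is within 300 cm, so 7 shelves suffice.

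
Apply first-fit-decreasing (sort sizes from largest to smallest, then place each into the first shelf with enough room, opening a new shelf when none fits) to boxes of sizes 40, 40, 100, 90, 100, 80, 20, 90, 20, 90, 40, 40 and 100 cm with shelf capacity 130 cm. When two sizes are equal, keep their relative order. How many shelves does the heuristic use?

Sorted descending: 100, 100, 100, 90, 90, 90, 80, 40, 40, 40, 40, 20, 20.
  100 → shelf 1 (new)  [load 100/130]
  100 → shelf 2 (new)  [load 100/130]
  100 → shelf 3 (new)  [load 100/130]
  90 → shelf 4 (new)  [load 90/130]
  90 → shelf 5 (new)  [load 90/130]
  90 → shelf 6 (new)  [load 90/130]
  80 → shelf 7 (new)  [load 80/130]
  40 → shelf 4  [load 130/130]
  40 → shelf 5  [load 130/130]
  40 → shelf 6  [load 130/130]
  40 → shelf 7  [load 120/130]
  20 → shelf 1  [load 120/130]
  20 → shelf 2  [load 120/130]
7 shelves opened.

7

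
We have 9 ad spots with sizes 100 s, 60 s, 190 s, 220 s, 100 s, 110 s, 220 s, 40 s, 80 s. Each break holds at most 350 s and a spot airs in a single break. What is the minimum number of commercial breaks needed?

Total = 220 + 220 + 190 + 110 + 100 + 100 + 80 + 60 + 40 = 1120 s.
Lower bound: ⌈1120/350⌉ = 4 commercial breaks.
A packing using 4 commercial breaks:
  break 1: 220 + 110 = 330
  break 2: 220 + 100 = 320
  break 3: 190 + 100 + 60 = 350
  break 4: 80 + 40 = 120
This matches the lower bound, so 4 is optimal.

4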